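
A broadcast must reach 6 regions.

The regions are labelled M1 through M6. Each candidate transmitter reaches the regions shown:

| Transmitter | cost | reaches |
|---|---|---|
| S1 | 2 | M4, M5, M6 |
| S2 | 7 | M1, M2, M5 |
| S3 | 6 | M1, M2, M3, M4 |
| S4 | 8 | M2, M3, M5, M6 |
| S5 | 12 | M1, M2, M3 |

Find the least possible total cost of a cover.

S1, S3 together cover every region (S1 ∪ S3 = {M1, M2, M3, M4, M5, M6}); total cost 2 + 6 = 8.
No covering selection has total cost below 8.

8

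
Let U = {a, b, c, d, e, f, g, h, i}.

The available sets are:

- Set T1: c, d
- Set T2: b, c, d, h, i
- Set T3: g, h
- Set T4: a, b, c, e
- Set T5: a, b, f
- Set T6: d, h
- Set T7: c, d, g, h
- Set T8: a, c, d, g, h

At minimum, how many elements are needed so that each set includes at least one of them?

3

The 3 elements {a, d, h} hit every set.
The sets T1, T3, T5 are pairwise disjoint, so any hitting set needs a separate element for each — at least 3. Hence 3 is optimal.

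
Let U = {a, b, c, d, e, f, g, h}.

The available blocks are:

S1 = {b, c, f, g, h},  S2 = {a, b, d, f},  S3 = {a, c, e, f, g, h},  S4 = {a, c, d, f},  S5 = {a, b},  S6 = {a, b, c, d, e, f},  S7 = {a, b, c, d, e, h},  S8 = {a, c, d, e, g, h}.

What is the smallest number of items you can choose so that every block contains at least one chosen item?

T = {b, c} meets every block (each contains at least one member of T), and |T| = 2.
No single item lies in every block, so at least 2 are needed and 2 is optimal.

2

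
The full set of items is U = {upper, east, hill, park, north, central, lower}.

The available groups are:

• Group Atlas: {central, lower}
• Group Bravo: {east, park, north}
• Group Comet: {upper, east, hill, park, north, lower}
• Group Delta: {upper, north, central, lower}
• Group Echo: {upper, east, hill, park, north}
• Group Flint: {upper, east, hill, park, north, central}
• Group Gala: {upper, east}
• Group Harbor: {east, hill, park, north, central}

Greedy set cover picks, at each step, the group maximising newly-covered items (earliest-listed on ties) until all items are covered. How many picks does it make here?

Greedy: pick Comet (covers 6 new) → pick Atlas (covers 1 new). Total picks: 2.

2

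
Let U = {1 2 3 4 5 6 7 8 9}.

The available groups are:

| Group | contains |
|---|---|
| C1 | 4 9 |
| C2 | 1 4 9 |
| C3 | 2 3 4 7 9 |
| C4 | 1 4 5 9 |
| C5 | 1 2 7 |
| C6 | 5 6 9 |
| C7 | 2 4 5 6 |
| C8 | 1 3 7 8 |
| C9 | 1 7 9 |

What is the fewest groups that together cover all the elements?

3

C6 and C7 and C8 together: C6 ∪ C7 ∪ C8 = {1, 2, 3, 4, 5, 6, 7, 8, 9} — every element is covered.
Only C8 contains 8, so C8 is forced; the remaining 5 elements need at least 2 more groups (each remaining group adds at most 4) — so at least 3 groups are needed, and 3 is optimal.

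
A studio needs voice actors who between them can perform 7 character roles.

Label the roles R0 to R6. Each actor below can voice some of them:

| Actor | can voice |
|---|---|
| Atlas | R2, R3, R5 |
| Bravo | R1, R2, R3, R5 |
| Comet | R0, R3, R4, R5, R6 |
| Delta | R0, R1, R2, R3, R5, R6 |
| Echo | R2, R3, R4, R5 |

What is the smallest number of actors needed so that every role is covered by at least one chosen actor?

Bravo and Comet together: Bravo ∪ Comet = {R0, R1, R2, R3, R4, R5, R6} — every role is covered.
No single actor has all 7 roles (the largest, Delta, has 6), so 2 is optimal.

2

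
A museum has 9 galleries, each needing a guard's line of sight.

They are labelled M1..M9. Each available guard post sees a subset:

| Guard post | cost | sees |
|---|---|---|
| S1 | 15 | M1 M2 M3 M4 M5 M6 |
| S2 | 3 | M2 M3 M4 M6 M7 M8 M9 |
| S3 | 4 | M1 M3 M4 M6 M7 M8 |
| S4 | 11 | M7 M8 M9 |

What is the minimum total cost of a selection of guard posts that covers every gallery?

18

S1, S2 together cover every gallery (S1 ∪ S2 = {M1, M2, M3, M4, M5, M6, M7, M8, M9}); total cost 15 + 3 = 18.
The greedy pick S2, S3, S1 costs 22; no covering selection beats 18.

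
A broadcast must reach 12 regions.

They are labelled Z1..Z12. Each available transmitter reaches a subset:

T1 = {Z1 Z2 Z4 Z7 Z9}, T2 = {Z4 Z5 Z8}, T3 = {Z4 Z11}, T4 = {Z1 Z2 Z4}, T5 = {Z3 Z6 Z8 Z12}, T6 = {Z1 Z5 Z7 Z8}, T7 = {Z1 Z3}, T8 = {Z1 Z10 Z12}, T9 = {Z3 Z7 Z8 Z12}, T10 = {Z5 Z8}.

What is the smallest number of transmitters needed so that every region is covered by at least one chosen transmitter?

5

T1 and T2 and T3 and T5 and T8 together: T1 ∪ T2 ∪ T3 ∪ T5 ∪ T8 = {Z1, Z2, Z3, Z4, Z5, Z6, Z7, Z8, Z9, Z10, Z11, Z12} — every region is covered.
No 4 of the 10 transmitters cover everything (all 210 combinations miss at least one region), so 5 is optimal.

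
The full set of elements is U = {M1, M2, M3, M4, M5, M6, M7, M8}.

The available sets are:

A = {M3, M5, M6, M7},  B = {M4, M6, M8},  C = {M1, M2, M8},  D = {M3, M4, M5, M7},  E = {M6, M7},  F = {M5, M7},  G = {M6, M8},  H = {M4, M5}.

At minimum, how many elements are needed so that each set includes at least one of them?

3

The 3 elements {M5, M7, M8} hit every set.
The sets C, E, H are pairwise disjoint, so any hitting set needs a separate element for each — at least 3. Hence 3 is optimal.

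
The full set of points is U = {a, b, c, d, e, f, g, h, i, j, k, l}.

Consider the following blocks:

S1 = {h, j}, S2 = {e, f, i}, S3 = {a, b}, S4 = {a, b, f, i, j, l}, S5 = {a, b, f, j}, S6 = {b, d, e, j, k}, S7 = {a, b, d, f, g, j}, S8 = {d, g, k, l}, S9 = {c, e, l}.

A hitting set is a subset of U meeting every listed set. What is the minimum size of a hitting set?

4

Take T = {a, e, g, h}. Each listed block contains at least one of these, so T is a hitting set of size 4.
The blocks S1, S2, S3, S8 are pairwise disjoint, so any hitting set needs a separate point for each — at least 4. Hence 4 is optimal.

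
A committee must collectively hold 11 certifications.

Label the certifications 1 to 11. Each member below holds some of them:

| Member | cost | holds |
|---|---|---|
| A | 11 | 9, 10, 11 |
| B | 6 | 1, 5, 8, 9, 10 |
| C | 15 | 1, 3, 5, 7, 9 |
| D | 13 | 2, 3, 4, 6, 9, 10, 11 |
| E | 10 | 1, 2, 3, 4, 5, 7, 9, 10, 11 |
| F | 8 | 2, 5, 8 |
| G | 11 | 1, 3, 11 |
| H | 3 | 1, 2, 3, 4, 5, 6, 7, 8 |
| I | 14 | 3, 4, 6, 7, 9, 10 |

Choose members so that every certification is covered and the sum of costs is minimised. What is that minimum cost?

13

E, H together cover every certification (E ∪ H = {1, 2, 3, 4, 5, 6, 7, 8, 9, 10, 11}); total cost 10 + 3 = 13.
The greedy pick H, B, E costs 19; no covering selection beats 13.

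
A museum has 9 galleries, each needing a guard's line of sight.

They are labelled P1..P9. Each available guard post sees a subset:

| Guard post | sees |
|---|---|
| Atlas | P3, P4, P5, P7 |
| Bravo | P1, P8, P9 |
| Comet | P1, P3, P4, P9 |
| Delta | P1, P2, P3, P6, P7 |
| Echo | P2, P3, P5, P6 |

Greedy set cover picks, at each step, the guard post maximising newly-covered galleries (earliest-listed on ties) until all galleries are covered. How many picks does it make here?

Greedy: pick Delta (covers 5 new) → pick Atlas (covers 2 new) → pick Bravo (covers 2 new). Total picks: 3.

3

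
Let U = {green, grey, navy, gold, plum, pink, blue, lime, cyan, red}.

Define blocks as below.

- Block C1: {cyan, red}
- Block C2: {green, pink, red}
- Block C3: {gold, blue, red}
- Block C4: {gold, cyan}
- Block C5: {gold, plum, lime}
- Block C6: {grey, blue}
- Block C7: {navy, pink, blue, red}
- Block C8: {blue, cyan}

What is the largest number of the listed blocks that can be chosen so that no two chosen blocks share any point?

C2, C5, C8 are pairwise disjoint (C2={green,pink,red}; C5={gold,plum,lime}; C8={blue,cyan}).
Every remaining block overlaps one of these, and no 4 of the listed blocks are pairwise disjoint, so 3 is the maximum.

3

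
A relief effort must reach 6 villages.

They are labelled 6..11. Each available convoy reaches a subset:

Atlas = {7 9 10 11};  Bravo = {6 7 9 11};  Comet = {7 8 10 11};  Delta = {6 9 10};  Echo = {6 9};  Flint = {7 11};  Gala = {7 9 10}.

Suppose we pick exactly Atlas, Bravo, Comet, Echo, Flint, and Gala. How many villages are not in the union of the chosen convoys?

0

Union of Atlas, Bravo, Comet, Echo, Flint, Gala = {6, 7, 8, 9, 10, 11} — that's every village, so 0 are uncovered.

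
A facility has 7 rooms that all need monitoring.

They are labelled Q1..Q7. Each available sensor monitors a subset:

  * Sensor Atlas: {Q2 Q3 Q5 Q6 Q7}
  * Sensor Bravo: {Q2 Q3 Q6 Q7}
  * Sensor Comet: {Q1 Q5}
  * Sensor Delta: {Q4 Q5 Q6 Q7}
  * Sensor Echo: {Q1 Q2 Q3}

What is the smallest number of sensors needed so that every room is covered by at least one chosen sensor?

2

Delta and Echo together: Delta ∪ Echo = {Q1, Q2, Q3, Q4, Q5, Q6, Q7} — every room is covered.
No single sensor has all 7 rooms (the largest, Atlas, has 5), so 2 is optimal.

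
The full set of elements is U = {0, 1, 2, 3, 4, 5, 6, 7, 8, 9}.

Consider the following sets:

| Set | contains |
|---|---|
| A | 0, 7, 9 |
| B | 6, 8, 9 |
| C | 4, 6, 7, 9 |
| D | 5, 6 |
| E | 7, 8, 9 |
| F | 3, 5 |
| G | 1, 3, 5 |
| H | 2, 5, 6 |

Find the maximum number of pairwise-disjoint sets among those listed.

2

A, G are pairwise disjoint (A={0,7,9}; G={1,3,5}).
Every remaining set overlaps one of these, and no 3 of the listed sets are pairwise disjoint, so 2 is the maximum.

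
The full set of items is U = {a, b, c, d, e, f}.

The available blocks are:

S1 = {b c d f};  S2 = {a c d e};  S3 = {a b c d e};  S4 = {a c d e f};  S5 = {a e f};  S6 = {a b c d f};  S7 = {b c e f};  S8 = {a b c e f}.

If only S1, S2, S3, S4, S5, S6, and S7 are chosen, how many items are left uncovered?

Union of S1, S2, S3, S4, S5, S6, S7 = {a, b, c, d, e, f} — that's every item, so 0 are uncovered.

0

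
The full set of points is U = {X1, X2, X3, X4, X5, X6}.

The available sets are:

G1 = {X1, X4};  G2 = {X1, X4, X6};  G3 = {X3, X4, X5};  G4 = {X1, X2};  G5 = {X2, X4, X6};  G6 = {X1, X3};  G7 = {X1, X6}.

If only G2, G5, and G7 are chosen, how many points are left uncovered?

2

Union of G2, G5, G7 = {X1, X2, X4, X6}.
Not covered: X3, X5 — 2 points.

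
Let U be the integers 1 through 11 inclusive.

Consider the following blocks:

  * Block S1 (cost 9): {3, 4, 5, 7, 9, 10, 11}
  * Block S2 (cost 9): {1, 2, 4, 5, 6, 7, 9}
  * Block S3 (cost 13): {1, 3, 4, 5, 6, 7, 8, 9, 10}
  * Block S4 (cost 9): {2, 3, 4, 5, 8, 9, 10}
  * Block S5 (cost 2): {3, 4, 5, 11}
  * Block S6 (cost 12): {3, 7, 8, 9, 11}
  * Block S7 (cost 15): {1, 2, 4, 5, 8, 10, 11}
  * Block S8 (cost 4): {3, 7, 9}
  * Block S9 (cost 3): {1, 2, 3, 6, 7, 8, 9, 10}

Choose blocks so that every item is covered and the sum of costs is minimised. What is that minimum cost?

5

S5, S9 together cover every item (S5 ∪ S9 = {1, 2, 3, 4, 5, 6, 7, 8, 9, 10, 11}); total cost 2 + 3 = 5.
No covering selection has total cost below 5.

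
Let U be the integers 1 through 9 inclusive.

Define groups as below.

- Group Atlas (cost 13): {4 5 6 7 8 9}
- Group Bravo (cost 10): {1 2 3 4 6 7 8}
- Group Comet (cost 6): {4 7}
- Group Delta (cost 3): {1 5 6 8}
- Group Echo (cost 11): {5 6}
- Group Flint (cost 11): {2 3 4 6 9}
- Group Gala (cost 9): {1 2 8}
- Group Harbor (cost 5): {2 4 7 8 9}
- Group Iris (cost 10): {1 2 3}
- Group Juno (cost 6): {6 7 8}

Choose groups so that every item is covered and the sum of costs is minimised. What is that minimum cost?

18

Delta, Harbor, Iris together cover every item (Delta ∪ Harbor ∪ Iris = {1, 2, 3, 4, 5, 6, 7, 8, 9}); total cost 3 + 5 + 10 = 18.
No covering selection has total cost below 18.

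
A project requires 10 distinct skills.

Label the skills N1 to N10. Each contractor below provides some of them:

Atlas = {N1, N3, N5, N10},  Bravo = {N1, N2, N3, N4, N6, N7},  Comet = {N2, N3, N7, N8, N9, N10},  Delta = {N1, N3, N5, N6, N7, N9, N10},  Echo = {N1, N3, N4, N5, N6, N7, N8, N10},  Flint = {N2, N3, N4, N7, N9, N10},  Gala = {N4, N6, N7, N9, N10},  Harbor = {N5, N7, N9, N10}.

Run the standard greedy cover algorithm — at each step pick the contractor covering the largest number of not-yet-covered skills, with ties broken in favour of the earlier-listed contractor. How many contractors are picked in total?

2

Greedy: pick Echo (covers 8 new) → pick Comet (covers 2 new). Total picks: 2.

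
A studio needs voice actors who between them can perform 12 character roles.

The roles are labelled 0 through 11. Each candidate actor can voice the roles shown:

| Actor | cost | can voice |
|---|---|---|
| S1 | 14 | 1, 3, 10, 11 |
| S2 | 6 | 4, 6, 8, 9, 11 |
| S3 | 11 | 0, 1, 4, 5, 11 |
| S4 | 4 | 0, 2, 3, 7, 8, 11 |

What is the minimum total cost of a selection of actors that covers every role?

S1, S2, S3, S4 together cover every role (S1 ∪ S2 ∪ S3 ∪ S4 = {0, 1, 2, 3, 4, 5, 6, 7, 8, 9, 10, 11}); total cost 14 + 6 + 11 + 4 = 35.
No covering selection has total cost below 35.

35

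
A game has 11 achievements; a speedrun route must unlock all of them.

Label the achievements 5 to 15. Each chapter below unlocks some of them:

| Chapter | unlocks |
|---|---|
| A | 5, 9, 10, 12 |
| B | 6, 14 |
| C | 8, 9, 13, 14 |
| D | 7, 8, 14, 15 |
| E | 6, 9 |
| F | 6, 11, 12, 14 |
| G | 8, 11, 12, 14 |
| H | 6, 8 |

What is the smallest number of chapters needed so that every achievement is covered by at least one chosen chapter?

4

Take {A, C, D, F}. Their union is {5, 6, 7, 8, 9, 10, 11, 12, 13, 14, 15}, which is all 11 achievements.
Only C contains 13, so C is forced; the remaining 7 achievements need at least 3 more chapters (each remaining chapter adds at most 3) — so at least 4 chapters are needed, and 4 is optimal.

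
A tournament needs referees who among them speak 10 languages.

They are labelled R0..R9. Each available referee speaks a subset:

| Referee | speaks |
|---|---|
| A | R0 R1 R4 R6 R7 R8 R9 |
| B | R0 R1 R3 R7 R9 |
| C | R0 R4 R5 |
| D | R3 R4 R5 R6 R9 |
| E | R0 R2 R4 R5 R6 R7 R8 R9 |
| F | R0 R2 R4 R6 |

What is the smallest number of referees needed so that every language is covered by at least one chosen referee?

2

Take {B, E}. Their union is {R0, R1, R2, R3, R4, R5, R6, R7, R8, R9}, which is all 10 languages.
No single referee has all 10 languages (the largest, E, has 8), so 2 is optimal.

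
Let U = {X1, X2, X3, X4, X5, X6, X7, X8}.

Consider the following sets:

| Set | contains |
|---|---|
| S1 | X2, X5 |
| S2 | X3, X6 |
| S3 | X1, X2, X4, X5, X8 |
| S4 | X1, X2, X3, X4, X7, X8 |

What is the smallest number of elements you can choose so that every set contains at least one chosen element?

The 2 elements {X2, X6} hit every set.
The sets S2, S3 are pairwise disjoint, so any hitting set needs a separate element for each — at least 2. Hence 2 is optimal.

2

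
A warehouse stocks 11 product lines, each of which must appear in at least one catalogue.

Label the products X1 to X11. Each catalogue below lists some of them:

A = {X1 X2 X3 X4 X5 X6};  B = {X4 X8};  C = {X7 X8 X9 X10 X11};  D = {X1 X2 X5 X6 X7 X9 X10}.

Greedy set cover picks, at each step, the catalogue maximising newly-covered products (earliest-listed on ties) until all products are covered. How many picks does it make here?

Greedy: pick D (covers 7 new) → pick A (covers 2 new) → pick C (covers 2 new). Total picks: 3.
(The true minimum cover uses only 2 catalogues, so greedy is not optimal here.)

3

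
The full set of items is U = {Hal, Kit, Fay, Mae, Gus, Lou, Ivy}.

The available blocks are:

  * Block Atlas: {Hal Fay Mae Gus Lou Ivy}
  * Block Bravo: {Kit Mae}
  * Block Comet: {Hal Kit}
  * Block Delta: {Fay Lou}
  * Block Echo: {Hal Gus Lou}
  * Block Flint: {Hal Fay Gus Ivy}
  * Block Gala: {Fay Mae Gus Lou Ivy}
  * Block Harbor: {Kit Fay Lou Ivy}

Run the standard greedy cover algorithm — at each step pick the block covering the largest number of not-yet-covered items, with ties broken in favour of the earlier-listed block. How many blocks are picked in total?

Greedy: pick Atlas (covers 6 new) → pick Bravo (covers 1 new). Total picks: 2.

2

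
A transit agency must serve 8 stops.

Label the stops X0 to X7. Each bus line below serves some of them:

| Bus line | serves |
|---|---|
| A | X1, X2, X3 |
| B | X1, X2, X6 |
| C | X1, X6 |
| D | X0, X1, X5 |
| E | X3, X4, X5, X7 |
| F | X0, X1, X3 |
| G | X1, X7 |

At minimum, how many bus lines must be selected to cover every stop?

Take {B, E, F}. Their union is {X0, X1, X2, X3, X4, X5, X6, X7}, which is all 8 stops.
Only E contains X4, so E is forced; the remaining 4 stops need at least 2 more bus lines (each remaining bus line adds at most 3) — so at least 3 bus lines are needed, and 3 is optimal.

3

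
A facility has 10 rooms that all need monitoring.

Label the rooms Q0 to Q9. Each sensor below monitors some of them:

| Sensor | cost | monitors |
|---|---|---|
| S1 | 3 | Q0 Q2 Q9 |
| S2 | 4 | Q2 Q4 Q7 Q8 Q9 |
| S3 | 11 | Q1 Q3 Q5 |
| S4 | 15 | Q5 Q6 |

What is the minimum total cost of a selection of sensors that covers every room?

33

S1, S2, S3, S4 together cover every room (S1 ∪ S2 ∪ S3 ∪ S4 = {Q0, Q1, Q2, Q3, Q4, Q5, Q6, Q7, Q8, Q9}); total cost 3 + 4 + 11 + 15 = 33.
No covering selection has total cost below 33.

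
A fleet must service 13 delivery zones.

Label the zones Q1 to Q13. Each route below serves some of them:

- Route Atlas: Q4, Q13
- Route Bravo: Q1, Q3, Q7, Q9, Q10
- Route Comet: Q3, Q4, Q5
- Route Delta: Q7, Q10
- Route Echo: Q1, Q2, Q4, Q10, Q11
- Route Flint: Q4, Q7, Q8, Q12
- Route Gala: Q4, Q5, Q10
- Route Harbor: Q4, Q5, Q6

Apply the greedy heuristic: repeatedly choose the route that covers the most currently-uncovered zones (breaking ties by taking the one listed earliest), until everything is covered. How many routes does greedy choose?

Greedy: pick Bravo (covers 5 new) → pick Echo (covers 3 new) → pick Flint (covers 2 new) → pick Harbor (covers 2 new) → pick Atlas (covers 1 new). Total picks: 5.

5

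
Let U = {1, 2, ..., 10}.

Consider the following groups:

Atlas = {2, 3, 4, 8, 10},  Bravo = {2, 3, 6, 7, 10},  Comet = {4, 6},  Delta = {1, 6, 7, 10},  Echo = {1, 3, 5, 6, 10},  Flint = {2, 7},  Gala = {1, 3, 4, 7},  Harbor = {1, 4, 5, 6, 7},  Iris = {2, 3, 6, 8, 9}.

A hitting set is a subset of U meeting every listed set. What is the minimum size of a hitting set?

The 3 points {6, 7, 8} hit every group.
No choice of 2 points meets every group, so 3 is the minimum.

3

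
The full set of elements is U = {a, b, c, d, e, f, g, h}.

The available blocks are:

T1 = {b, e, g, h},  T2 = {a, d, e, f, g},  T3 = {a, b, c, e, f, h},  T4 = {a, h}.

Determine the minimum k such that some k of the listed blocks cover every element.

2

T2 and T3 together: T2 ∪ T3 = {a, b, c, d, e, f, g, h} — every element is covered.
No single block has all 8 elements (the largest, T3, has 6), so 2 is optimal.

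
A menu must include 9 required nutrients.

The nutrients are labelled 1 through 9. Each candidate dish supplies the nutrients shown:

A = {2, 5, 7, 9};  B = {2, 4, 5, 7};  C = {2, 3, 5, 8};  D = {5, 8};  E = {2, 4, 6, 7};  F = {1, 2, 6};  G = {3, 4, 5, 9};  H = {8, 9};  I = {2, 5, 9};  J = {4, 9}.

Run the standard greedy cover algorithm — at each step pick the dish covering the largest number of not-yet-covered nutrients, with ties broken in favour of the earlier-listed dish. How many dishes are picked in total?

Greedy: pick A (covers 4 new) → pick C (covers 2 new) → pick E (covers 2 new) → pick F (covers 1 new). Total picks: 4.

4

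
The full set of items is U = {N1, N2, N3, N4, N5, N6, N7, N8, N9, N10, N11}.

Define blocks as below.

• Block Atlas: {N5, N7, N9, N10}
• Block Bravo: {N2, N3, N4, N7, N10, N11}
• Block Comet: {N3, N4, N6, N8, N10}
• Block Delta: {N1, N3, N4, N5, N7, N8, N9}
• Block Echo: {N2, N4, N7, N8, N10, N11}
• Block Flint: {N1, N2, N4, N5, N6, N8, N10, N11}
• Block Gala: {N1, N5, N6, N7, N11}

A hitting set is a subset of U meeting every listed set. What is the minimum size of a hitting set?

2

H = {N1, N10} meets every block (each contains at least one member of H), and |H| = 2.
No single item lies in every block, so at least 2 are needed and 2 is optimal.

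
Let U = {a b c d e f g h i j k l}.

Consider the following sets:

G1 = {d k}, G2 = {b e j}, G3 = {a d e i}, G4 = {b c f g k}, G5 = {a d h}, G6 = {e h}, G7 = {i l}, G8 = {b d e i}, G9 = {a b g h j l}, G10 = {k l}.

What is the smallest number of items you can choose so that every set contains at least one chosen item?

4

T = {e, h, k, l} meets every set (each contains at least one member of T), and |T| = 4.
No choice of 3 items meets every set, so 4 is the minimum.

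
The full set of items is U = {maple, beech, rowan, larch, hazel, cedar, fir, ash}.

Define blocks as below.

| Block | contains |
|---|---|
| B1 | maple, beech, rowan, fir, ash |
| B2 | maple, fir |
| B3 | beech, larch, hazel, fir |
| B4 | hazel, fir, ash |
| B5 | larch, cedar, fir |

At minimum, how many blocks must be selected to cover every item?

3

B1 and B3 and B5 together: B1 ∪ B3 ∪ B5 = {maple, beech, rowan, larch, hazel, cedar, fir, ash} — every item is covered.
Only B1 contains rowan, so B1 is forced; the remaining 3 items need at least 2 more blocks (each remaining block adds at most 2) — so at least 3 blocks are needed, and 3 is optimal.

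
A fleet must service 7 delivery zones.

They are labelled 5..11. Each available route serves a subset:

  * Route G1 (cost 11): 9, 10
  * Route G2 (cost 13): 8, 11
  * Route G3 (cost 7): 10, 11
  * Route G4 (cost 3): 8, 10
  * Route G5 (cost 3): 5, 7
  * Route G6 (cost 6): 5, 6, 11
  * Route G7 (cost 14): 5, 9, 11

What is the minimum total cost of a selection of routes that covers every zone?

G1, G4, G5, G6 together cover every zone (G1 ∪ G4 ∪ G5 ∪ G6 = {5, 6, 7, 8, 9, 10, 11}); total cost 11 + 3 + 3 + 6 = 23.
No covering selection has total cost below 23.

23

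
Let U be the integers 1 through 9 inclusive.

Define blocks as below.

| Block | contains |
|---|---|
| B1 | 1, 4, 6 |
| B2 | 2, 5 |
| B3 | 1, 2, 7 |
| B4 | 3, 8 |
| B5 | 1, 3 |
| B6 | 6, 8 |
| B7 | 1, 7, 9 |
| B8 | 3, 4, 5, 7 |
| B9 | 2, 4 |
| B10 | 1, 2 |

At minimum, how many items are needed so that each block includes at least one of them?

4

Take H = {2, 3, 6, 9}. Each listed block contains at least one of these, so H is a hitting set of size 4.
No choice of 3 items meets every block, so 4 is the minimum.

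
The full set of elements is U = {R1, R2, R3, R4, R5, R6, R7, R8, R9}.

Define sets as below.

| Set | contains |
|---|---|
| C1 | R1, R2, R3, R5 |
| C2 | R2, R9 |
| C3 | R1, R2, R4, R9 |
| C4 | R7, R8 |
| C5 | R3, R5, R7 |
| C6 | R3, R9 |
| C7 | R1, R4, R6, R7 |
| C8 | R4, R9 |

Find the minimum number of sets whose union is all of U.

Take {C1, C3, C4, C7}. Their union is {R1, R2, R3, R4, R5, R6, R7, R8, R9}, which is all 9 elements.
No 3 of the 8 sets cover everything (all 56 combinations miss at least one element), so 4 is optimal.

4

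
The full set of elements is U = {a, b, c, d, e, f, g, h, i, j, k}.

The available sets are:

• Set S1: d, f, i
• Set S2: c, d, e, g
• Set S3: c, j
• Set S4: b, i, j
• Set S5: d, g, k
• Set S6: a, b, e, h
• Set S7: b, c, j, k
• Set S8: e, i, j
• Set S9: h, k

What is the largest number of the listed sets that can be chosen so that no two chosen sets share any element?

3

S1, S3, S9 are pairwise disjoint (S1={d,f,i}; S3={c,j}; S9={h,k}).
Every remaining set overlaps one of these, and no 4 of the listed sets are pairwise disjoint, so 3 is the maximum.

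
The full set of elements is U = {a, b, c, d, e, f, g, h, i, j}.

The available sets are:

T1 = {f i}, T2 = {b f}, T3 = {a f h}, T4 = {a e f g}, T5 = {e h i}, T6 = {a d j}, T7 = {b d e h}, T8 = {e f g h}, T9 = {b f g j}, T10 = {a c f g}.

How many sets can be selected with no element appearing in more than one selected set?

3

T2, T5, T6 are pairwise disjoint (T2={b,f}; T5={e,h,i}; T6={a,d,j}).
Every remaining set overlaps one of these, and no 4 of the listed sets are pairwise disjoint, so 3 is the maximum.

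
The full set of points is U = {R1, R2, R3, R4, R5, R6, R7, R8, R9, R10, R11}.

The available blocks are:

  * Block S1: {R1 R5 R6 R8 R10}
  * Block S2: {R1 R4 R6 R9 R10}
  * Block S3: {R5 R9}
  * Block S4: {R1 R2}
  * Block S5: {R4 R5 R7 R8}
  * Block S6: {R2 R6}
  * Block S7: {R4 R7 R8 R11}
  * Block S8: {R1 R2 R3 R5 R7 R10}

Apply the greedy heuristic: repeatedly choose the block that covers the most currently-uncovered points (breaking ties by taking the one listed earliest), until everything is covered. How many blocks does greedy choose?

3

Greedy: pick S8 (covers 6 new) → pick S2 (covers 3 new) → pick S7 (covers 2 new). Total picks: 3.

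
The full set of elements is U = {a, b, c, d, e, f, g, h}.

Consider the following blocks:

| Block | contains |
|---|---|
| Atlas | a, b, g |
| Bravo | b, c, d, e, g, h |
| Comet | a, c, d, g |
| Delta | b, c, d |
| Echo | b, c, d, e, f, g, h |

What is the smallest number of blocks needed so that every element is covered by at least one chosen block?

Take {Atlas, Echo}. Their union is {a, b, c, d, e, f, g, h}, which is all 8 elements.
No single block has all 8 elements (the largest, Echo, has 7), so 2 is optimal.

2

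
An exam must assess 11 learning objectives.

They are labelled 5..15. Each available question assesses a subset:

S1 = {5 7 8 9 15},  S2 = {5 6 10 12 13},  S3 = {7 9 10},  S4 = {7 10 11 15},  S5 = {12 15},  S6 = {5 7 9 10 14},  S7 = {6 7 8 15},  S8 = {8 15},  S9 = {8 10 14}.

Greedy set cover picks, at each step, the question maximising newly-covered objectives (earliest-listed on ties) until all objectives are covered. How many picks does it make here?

4

Greedy: pick S1 (covers 5 new) → pick S2 (covers 4 new) → pick S4 (covers 1 new) → pick S6 (covers 1 new). Total picks: 4.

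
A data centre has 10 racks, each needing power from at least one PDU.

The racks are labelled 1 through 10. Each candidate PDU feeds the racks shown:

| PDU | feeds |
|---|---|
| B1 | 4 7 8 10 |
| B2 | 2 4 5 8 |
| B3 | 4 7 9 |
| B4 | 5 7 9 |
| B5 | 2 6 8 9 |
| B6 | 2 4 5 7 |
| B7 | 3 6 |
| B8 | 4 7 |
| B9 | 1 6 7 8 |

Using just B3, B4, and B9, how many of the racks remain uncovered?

Union of B3, B4, B9 = {1, 4, 5, 6, 7, 8, 9}.
Not covered: 2, 3, 10 — 3 racks.

3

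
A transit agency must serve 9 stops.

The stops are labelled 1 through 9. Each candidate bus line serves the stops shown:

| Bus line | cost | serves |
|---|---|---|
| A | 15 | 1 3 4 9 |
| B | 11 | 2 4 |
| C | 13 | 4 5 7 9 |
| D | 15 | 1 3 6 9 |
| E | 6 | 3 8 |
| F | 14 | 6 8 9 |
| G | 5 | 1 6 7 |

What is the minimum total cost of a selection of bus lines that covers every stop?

B, C, E, G together cover every stop (B ∪ C ∪ E ∪ G = {1, 2, 3, 4, 5, 6, 7, 8, 9}); total cost 11 + 13 + 6 + 5 = 35.
No covering selection has total cost below 35.

35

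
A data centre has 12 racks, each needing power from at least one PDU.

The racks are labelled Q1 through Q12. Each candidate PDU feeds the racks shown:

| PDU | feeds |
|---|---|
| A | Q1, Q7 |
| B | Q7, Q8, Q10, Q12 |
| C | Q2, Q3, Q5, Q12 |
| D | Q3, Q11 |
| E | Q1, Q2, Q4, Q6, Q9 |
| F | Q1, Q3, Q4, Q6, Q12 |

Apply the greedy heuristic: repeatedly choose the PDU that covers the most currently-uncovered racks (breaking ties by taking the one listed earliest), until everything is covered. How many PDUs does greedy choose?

Greedy: pick E (covers 5 new) → pick B (covers 4 new) → pick C (covers 2 new) → pick D (covers 1 new). Total picks: 4.

4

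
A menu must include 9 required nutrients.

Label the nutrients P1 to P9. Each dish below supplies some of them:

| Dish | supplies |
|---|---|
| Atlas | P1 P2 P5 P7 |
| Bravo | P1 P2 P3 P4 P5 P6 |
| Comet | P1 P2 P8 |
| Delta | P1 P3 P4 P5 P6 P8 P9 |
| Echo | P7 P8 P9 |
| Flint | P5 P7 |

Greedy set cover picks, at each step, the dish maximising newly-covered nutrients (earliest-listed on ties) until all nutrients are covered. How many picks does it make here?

2

Greedy: pick Delta (covers 7 new) → pick Atlas (covers 2 new). Total picks: 2.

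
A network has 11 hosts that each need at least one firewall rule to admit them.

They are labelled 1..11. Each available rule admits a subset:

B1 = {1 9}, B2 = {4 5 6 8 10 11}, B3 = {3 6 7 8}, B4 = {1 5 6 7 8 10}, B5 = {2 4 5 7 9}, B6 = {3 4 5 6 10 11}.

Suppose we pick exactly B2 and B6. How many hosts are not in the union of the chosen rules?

4

Union of B2, B6 = {3, 4, 5, 6, 8, 10, 11}.
Not covered: 1, 2, 7, 9 — 4 hosts.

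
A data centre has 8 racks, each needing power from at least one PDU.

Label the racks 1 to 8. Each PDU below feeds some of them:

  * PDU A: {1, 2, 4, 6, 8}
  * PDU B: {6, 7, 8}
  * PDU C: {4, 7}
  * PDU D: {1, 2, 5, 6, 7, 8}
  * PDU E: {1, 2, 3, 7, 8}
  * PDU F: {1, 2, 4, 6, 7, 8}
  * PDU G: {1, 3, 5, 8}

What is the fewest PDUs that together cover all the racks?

2

Take {F, G}. Their union is {1, 2, 3, 4, 5, 6, 7, 8}, which is all 8 racks.
No single PDU has all 8 racks (the largest, D, has 6), so 2 is optimal.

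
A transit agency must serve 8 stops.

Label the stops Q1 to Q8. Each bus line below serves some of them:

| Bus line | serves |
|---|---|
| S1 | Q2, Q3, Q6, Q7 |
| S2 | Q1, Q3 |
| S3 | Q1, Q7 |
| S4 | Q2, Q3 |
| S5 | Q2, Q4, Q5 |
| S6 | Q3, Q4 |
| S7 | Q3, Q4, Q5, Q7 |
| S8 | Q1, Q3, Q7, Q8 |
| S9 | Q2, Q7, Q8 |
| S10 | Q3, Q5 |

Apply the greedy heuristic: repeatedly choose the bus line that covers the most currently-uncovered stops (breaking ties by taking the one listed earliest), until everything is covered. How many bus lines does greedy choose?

Greedy: pick S1 (covers 4 new) → pick S5 (covers 2 new) → pick S8 (covers 2 new). Total picks: 3.

3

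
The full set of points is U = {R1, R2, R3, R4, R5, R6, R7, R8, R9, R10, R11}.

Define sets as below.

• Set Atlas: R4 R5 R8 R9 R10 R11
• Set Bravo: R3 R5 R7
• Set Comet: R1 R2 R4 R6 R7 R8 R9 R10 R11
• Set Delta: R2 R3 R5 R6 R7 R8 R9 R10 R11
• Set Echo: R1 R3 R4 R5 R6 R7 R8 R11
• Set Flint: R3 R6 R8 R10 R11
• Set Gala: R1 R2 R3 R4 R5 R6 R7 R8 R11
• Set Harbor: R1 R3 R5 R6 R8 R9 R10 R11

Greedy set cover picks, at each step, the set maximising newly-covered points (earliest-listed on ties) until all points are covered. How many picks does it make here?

2

Greedy: pick Comet (covers 9 new) → pick Bravo (covers 2 new). Total picks: 2.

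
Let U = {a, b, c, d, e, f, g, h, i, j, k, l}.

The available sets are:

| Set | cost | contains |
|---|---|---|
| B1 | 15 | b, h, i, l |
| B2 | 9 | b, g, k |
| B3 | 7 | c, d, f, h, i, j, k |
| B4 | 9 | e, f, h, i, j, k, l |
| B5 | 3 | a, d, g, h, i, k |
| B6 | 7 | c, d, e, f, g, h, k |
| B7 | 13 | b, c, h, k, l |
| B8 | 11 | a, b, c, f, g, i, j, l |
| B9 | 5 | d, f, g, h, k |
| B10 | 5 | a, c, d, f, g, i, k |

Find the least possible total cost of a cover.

B6, B8 together cover every element (B6 ∪ B8 = {a, b, c, d, e, f, g, h, i, j, k, l}); total cost 7 + 11 = 18.
The greedy pick B5, B8, B6 costs 21; no covering selection beats 18.

18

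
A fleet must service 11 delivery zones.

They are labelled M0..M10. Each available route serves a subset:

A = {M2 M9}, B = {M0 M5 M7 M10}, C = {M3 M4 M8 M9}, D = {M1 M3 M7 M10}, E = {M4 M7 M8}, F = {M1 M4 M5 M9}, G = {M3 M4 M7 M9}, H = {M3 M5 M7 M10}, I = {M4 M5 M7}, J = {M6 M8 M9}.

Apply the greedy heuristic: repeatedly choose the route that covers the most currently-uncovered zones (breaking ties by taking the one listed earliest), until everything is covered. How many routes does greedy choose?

5

Greedy: pick B (covers 4 new) → pick C (covers 4 new) → pick A (covers 1 new) → pick D (covers 1 new) → pick J (covers 1 new). Total picks: 5.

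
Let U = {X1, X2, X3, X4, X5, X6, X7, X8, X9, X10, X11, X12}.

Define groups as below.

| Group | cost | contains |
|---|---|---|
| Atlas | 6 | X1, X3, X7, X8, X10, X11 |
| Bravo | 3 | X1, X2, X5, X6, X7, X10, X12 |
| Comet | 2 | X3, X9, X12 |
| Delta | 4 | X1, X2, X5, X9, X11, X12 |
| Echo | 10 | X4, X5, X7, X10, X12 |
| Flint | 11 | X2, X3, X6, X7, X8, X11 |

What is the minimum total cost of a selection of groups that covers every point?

Atlas, Bravo, Comet, Echo together cover every point (Atlas ∪ Bravo ∪ Comet ∪ Echo = {X1, X2, X3, X4, X5, X6, X7, X8, X9, X10, X11, X12}); total cost 6 + 3 + 2 + 10 = 21.
No covering selection has total cost below 21.

21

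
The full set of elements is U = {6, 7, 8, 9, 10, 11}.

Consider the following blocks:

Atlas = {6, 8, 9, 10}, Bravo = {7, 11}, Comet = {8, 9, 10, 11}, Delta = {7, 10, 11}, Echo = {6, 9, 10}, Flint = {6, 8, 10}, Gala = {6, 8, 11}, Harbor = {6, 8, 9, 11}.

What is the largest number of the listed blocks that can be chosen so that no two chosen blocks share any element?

2

Bravo, Echo are pairwise disjoint (Bravo={7,11}; Echo={6,9,10}).
Every remaining block overlaps one of these, and no 3 of the listed blocks are pairwise disjoint, so 2 is the maximum.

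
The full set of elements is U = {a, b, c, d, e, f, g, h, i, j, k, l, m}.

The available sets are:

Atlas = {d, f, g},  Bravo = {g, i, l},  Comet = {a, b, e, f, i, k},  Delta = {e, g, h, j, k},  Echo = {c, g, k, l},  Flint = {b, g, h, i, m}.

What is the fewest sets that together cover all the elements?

Atlas, Comet, Delta, Echo, and Flint cover everything between them: the union {a, b, c, d, e, f, g, h, i, j, k, l, m} is all of U.
No 4 of the 6 sets cover everything (all 15 combinations miss at least one element), so 5 is optimal.

5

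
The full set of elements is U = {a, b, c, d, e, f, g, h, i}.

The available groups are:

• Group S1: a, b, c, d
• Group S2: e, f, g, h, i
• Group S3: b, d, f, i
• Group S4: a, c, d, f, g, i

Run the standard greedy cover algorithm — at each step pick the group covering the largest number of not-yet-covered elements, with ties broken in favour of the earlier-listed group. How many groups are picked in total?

3

Greedy: pick S4 (covers 6 new) → pick S2 (covers 2 new) → pick S1 (covers 1 new). Total picks: 3.
(The true minimum cover uses only 2 groups, so greedy is not optimal here.)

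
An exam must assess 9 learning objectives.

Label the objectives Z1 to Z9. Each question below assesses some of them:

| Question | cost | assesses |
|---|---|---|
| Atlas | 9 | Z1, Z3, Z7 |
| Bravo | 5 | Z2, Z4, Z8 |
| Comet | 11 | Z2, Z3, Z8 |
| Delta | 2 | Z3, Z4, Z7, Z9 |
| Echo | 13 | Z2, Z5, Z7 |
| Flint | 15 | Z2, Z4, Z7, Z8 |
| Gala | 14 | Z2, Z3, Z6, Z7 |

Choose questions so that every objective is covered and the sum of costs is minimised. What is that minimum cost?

Atlas, Bravo, Delta, Echo, Gala together cover every objective (Atlas ∪ Bravo ∪ Delta ∪ Echo ∪ Gala = {Z1, Z2, Z3, Z4, Z5, Z6, Z7, Z8, Z9}); total cost 9 + 5 + 2 + 13 + 14 = 43.
No covering selection has total cost below 43.

43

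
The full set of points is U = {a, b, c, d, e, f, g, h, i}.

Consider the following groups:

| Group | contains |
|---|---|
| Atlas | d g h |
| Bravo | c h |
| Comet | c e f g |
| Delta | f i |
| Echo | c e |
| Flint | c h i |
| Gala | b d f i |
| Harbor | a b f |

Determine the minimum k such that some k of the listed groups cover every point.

4

Take {Bravo, Comet, Gala, Harbor}. Their union is {a, b, c, d, e, f, g, h, i}, which is all 9 points.
No 3 of the 8 groups cover everything (all 56 combinations miss at least one point), so 4 is optimal.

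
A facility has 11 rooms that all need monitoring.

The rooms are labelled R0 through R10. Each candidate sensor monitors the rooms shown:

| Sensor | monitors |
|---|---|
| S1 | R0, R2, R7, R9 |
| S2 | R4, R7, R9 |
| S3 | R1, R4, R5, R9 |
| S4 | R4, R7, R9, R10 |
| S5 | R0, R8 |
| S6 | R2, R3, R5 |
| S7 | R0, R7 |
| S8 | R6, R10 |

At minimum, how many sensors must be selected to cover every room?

5

Take {S1, S3, S5, S6, S8}. Their union is {R0, R1, R2, R3, R4, R5, R6, R7, R8, R9, R10}, which is all 11 rooms.
No 4 of the 8 sensors cover everything (all 70 combinations miss at least one room), so 5 is optimal.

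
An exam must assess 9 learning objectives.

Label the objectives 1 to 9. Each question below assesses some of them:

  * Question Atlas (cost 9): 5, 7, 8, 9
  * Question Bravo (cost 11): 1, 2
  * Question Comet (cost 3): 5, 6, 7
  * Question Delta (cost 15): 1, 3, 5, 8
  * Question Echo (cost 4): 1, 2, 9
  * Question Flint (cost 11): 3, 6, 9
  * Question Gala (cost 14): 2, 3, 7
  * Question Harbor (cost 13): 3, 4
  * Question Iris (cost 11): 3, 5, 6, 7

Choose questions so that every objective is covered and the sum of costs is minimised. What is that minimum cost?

29

Atlas, Comet, Echo, Harbor together cover every objective (Atlas ∪ Comet ∪ Echo ∪ Harbor = {1, 2, 3, 4, 5, 6, 7, 8, 9}); total cost 9 + 3 + 4 + 13 = 29.
No covering selection has total cost below 29.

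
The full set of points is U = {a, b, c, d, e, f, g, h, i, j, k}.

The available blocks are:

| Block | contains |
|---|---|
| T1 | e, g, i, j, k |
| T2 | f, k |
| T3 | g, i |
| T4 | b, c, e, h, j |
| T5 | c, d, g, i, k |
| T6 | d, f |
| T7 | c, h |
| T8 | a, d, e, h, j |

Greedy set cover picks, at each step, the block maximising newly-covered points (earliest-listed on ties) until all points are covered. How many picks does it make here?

4

Greedy: pick T1 (covers 5 new) → pick T4 (covers 3 new) → pick T6 (covers 2 new) → pick T8 (covers 1 new). Total picks: 4.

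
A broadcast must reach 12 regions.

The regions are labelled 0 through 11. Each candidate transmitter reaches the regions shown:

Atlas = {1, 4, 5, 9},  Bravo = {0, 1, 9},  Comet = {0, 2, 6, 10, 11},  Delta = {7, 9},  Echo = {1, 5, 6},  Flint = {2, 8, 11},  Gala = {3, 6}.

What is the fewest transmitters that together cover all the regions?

Take {Atlas, Comet, Delta, Flint, Gala}. Their union is {0, 1, 2, 3, 4, 5, 6, 7, 8, 9, 10, 11}, which is all 12 regions.
No 4 of the 7 transmitters cover everything (all 35 combinations miss at least one region), so 5 is optimal.

5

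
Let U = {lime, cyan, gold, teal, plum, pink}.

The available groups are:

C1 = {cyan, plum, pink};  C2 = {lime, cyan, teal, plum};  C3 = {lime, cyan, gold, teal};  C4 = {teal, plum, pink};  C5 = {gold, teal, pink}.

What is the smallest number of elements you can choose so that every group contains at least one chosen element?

2

H = {lime, pink} meets every group (each contains at least one member of H), and |H| = 2.
No single element lies in every group, so at least 2 are needed and 2 is optimal.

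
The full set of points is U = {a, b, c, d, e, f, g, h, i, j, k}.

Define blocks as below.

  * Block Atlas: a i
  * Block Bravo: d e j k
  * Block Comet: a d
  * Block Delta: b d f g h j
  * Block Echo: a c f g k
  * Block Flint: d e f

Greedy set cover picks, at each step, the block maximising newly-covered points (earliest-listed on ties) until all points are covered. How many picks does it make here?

4

Greedy: pick Delta (covers 6 new) → pick Echo (covers 3 new) → pick Atlas (covers 1 new) → pick Bravo (covers 1 new). Total picks: 4.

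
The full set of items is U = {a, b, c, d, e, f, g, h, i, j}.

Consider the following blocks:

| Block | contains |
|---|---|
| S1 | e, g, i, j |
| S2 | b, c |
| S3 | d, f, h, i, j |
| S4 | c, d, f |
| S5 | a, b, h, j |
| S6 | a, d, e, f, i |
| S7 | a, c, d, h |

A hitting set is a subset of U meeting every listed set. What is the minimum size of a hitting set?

3

T = {b, c, i} meets every block (each contains at least one member of T), and |T| = 3.
No choice of 2 items meets every block, so 3 is the minimum.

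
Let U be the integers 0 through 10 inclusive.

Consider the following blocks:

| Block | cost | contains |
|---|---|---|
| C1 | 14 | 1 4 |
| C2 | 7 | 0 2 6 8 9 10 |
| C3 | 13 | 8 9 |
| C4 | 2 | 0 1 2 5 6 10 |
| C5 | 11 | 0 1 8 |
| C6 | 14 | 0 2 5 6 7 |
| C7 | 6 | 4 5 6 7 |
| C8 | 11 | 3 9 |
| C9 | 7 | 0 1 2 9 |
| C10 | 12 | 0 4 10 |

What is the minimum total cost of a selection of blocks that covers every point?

C2, C4, C7, C8 together cover every point (C2 ∪ C4 ∪ C7 ∪ C8 = {0, 1, 2, 3, 4, 5, 6, 7, 8, 9, 10}); total cost 7 + 2 + 6 + 11 = 26.
No covering selection has total cost below 26.

26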